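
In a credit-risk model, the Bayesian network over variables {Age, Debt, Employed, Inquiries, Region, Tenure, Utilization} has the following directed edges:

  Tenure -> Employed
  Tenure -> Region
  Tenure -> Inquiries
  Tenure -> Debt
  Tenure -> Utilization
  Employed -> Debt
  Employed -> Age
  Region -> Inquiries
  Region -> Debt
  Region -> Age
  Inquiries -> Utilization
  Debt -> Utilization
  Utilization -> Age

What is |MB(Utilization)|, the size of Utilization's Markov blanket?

6

Recall MB(v) = parents ∪ children ∪ spouses, where spouses are the other parents of v's children.
Utilization's parents: Debt, Inquiries, Tenure.
Utilization has child Age.
For each child, the remaining parents (spouses of Utilization):
  Age also has parents Employed, Region.
MB(Utilization) = {Age, Debt, Employed, Inquiries, Region, Tenure}, which has 6 nodes.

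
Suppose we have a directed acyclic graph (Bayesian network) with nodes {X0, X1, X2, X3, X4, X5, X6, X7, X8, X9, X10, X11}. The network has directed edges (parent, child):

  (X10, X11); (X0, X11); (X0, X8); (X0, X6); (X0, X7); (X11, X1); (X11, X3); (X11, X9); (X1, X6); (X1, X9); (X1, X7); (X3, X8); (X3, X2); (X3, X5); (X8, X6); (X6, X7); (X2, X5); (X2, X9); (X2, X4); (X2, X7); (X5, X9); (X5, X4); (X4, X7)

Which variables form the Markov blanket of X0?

Parents of X0: none.
Children of X0: X6, X7, X8, X11.
For each child, the remaining parents (spouses of X0):
  X11's other parent is X10.
  X8 also has parent X3.
  X6 also has parents X1, X8.
  X7 also has parents X1, X2, X4, X6.
Taking the union gives {X1, X2, X3, X4, X6, X7, X8, X10, X11}.

{X1, X2, X3, X4, X6, X7, X8, X10, X11}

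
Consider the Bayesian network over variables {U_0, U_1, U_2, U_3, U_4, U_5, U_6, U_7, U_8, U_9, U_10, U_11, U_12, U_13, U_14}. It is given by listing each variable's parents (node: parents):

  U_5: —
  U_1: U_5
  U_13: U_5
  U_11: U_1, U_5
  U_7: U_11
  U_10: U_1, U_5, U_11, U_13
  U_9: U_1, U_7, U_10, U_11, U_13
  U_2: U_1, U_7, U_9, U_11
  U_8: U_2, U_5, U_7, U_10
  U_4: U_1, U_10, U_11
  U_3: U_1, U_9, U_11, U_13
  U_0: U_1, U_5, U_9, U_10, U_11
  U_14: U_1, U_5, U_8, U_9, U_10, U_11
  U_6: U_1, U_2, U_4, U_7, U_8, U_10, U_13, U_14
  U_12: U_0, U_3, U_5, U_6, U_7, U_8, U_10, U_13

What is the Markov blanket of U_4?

The Markov blanket of a node is its parents, its children, and the other parents of its children.
Parents of U_4: U_1, U_10, U_11.
Children of U_4: U_6.
Parents of each child, excluding U_4:
  parents(U_6) \ {U_4} = {U_1, U_2, U_7, U_8, U_10, U_13, U_14}.
Taking the union gives {U_1, U_2, U_6, U_7, U_8, U_10, U_11, U_13, U_14}.

{U_1, U_2, U_6, U_7, U_8, U_10, U_11, U_13, U_14}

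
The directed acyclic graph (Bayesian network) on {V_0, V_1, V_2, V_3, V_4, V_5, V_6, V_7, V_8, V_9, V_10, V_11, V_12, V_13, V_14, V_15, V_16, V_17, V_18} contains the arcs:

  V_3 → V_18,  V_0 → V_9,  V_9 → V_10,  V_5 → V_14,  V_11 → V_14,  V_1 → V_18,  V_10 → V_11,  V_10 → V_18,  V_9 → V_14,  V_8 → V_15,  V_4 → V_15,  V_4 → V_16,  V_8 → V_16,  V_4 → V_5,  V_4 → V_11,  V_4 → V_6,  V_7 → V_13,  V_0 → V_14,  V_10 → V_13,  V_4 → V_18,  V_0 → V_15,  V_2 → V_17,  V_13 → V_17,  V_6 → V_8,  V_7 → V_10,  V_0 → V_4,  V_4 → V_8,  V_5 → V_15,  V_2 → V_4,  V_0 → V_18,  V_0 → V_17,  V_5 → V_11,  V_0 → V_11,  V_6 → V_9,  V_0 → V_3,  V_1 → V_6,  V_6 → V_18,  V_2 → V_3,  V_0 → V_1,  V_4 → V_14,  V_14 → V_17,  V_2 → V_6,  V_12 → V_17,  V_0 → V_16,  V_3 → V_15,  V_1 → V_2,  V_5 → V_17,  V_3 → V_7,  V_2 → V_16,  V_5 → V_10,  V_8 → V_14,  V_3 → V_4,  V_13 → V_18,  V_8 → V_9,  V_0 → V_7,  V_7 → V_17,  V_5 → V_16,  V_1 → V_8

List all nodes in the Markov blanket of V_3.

Children of V_3: V_4, V_7, V_15, V_18.
V_3 has parents V_0, V_2.
Parents of each child, excluding V_3:
  V_4: V_0, V_2
  V_7: V_0
  V_15: V_0, V_4, V_5, V_8
  V_18: V_0, V_1, V_4, V_6, V_10, V_13
So the Markov blanket of V_3 is {V_0, V_1, V_2, V_4, V_5, V_6, V_7, V_8, V_10, V_13, V_15, V_18}.

{V_0, V_1, V_2, V_4, V_5, V_6, V_7, V_8, V_10, V_13, V_15, V_18}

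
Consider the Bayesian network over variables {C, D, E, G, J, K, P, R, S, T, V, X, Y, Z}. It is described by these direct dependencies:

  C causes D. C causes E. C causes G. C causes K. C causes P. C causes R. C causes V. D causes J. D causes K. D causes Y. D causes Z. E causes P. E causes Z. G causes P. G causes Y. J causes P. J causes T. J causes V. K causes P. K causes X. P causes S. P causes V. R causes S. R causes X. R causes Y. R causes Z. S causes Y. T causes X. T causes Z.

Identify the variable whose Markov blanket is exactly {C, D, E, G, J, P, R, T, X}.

The target node must have every member of {C, D, E, G, J, P, R, T, X} as a parent, child, or co-parent, and no others.
Parents of K: C, D; children: P, X; co-parents: C, E, G, J, R, T.
These exactly cover the given set, so the node is K.

K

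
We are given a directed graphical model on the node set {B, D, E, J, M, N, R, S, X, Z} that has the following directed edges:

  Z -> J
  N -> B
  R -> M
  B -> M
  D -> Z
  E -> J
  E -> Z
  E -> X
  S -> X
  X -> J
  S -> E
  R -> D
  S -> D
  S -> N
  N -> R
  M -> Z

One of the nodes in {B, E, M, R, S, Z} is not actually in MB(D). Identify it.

By definition, MB(D) is built from D's parents, D's children, and the co-parents of D.
D has parents R, S.
Ch(D) = {Z}.
Co-parents of D (other parents of its children):
  parents(Z) \ {D} = {E, M}.
MB(D) = {E, M, R, S, Z}.
B is neither a parent, child, nor co-parent of D, so it does not belong.

B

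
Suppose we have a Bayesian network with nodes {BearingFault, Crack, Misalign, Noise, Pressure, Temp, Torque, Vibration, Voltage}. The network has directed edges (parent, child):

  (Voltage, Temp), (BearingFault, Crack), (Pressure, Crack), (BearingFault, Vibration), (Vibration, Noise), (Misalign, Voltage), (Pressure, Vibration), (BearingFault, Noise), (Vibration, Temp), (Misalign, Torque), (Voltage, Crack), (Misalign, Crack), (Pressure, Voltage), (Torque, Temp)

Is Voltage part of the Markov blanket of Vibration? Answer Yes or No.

Voltage is a co-parent of Vibration: both are parents of Temp.
So Voltage ∈ MB(Vibration).

Yes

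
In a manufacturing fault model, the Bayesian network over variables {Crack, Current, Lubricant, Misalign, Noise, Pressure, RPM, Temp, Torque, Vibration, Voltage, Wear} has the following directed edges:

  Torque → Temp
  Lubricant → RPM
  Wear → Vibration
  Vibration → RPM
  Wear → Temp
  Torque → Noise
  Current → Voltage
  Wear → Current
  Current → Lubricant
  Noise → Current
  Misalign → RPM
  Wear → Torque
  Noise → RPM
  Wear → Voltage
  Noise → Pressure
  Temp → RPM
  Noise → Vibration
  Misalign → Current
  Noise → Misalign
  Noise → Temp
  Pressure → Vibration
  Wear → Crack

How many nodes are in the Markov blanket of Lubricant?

Ch(Lubricant) = {RPM}.
Lubricant has parent Current.
For each child, the remaining parents (spouses of Lubricant):
  parents(RPM) \ {Lubricant} = {Misalign, Noise, Temp, Vibration}.
MB(Lubricant) = {Current, Misalign, Noise, RPM, Temp, Vibration}, which has 6 nodes.

6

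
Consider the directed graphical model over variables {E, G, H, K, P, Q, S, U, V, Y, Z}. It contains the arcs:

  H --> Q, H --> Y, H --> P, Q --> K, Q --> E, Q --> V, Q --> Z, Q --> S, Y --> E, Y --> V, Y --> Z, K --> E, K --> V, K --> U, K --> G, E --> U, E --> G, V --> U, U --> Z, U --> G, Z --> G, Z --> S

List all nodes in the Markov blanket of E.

Pa(E) = {K, Q, Y}.
Ch(E) = {G, U}.
For each child, the remaining parents (spouses of E):
  parents(U) \ {E} = {K, V}.
  G's other parents are K, U, Z.
So the Markov blanket of E is {G, K, Q, U, V, Y, Z}.

{G, K, Q, U, V, Y, Z}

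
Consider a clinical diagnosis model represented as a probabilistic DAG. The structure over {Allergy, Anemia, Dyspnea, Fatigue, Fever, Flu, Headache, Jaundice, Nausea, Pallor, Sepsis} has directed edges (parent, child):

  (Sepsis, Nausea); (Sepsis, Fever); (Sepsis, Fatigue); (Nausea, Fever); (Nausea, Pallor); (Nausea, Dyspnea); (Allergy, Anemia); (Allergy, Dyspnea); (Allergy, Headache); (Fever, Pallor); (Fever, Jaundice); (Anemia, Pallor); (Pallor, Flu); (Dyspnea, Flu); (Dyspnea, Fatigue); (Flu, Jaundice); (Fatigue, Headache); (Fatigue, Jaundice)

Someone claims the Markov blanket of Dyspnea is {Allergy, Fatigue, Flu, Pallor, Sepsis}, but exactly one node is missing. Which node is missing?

Nausea

Recall MB(v) = parents ∪ children ∪ spouses, where spouses are the other parents of v's children.
Dyspnea has parents Allergy, Nausea.
Dyspnea has children Fatigue, Flu.
For each child, the remaining parents (spouses of Dyspnea):
  Flu's other parent is Pallor.
  Fatigue also has parent Sepsis.
MB(Dyspnea) = {Allergy, Fatigue, Flu, Nausea, Pallor, Sepsis}.
Comparing with the claimed set, Nausea is missing.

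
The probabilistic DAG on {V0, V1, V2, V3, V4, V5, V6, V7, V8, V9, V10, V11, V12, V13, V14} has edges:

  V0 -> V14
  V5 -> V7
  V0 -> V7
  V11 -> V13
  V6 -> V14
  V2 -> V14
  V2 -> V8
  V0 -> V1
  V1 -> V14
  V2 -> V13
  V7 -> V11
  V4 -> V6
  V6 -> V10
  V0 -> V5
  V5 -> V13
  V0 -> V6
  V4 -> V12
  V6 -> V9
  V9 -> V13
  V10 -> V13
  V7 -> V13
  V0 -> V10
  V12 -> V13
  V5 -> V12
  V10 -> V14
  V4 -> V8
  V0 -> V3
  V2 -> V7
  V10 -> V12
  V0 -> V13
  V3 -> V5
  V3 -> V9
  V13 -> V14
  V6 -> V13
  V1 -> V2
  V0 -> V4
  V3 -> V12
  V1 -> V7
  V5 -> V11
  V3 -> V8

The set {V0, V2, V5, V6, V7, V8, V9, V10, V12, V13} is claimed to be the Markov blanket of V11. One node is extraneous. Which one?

The Markov blanket of a node is its parents, its children, and the other parents of its children.
V11's parents: V5, V7.
Children of V11: V13.
Other parents of V11's children:
  V13: V0, V2, V5, V6, V7, V9, V10, V12
MB(V11) = {V0, V2, V5, V6, V7, V9, V10, V12, V13}.
V8 is neither a parent, child, nor co-parent of V11, so it does not belong.

V8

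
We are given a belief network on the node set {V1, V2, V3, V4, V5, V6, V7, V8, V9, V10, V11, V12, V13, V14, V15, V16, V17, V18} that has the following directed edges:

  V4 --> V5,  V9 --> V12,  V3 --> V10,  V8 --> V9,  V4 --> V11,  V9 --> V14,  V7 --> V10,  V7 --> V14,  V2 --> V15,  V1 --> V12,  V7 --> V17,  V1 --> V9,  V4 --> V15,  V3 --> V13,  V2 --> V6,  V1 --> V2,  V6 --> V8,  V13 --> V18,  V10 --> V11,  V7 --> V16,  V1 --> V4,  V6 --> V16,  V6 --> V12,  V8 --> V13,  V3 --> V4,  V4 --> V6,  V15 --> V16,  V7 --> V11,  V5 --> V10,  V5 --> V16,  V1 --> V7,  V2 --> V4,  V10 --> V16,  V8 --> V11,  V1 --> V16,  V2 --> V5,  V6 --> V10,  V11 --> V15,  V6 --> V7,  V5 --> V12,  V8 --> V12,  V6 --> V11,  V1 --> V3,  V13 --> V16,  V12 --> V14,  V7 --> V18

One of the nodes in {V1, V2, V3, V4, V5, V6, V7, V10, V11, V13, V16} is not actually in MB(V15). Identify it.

Parents of V15: V2, V4, V11.
Children of V15: V16.
For each child, the remaining parents (spouses of V15):
  V16 also has parents V1, V5, V6, V7, V10, V13.
MB(V15) = {V1, V2, V4, V5, V6, V7, V10, V11, V13, V16}.
V3 is neither a parent, child, nor co-parent of V15, so it does not belong.

V3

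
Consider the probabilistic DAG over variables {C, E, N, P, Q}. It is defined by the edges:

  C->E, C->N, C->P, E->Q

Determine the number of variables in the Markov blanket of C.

Recall MB(v) = parents ∪ children ∪ spouses, where spouses are the other parents of v's children.
Pa(C) = {}.
Children of C: E, N, P.
Co-parents of C (other parents of its children):
  E has no other parent.
  N: no additional parents.
  P: no additional parents.
MB(C) = {E, N, P}, which has 3 nodes.

3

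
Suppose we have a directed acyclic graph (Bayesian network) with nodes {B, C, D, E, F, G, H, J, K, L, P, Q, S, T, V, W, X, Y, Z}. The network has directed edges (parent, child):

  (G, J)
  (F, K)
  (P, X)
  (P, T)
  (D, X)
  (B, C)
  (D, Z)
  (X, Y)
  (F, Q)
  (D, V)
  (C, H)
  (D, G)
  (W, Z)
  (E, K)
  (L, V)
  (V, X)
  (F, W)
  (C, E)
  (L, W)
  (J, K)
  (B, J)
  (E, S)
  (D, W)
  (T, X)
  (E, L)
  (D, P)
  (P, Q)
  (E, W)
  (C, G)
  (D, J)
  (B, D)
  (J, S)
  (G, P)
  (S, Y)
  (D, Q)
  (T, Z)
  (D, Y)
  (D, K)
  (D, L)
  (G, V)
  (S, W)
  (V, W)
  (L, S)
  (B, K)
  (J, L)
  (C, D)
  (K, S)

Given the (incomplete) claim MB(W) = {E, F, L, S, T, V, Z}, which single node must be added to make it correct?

D

The Markov blanket of a node is its parents, its children, and the other parents of its children.
Children of W: Z.
Parents of W: D, E, F, L, S, V.
Other parents of W's children:
  parents(Z) \ {W} = {D, T}.
MB(W) = {D, E, F, L, S, T, V, Z}.
Comparing with the claimed set, D is missing.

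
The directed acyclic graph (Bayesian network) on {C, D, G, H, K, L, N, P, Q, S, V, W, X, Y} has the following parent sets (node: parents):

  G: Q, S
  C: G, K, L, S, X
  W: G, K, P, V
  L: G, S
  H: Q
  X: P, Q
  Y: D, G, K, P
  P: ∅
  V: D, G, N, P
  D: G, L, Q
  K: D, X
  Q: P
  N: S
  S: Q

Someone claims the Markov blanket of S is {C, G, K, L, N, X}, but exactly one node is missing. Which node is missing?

S has children C, G, L, N.
S's parents: Q.
For each child, the remaining parents (spouses of S):
  G's other parent is Q.
  L's other parent is G.
  N: no additional parents.
  C also has parents G, K, L, X.
MB(S) = {C, G, K, L, N, Q, X}.
Comparing with the claimed set, Q is missing.

Q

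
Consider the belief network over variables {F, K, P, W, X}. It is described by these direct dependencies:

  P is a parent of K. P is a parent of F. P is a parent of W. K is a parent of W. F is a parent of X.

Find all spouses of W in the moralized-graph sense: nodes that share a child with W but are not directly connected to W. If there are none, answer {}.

{}

W has no children, so it has no co-parents. The set is empty.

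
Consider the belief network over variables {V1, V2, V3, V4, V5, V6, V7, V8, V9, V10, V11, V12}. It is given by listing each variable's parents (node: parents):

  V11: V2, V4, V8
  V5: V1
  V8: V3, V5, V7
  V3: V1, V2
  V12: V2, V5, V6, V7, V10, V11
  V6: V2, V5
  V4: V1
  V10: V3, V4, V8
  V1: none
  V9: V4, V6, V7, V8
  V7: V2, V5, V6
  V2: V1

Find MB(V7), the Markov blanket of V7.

The Markov blanket of a node is its parents, its children, and the other parents of its children.
Children of V7: V8, V9, V12.
Parents of V7: V2, V5, V6.
For each child, the remaining parents (spouses of V7):
  parents(V8) \ {V7} = {V3, V5}.
  V9's other parents are V4, V6, V8.
  parents(V12) \ {V7} = {V2, V5, V6, V10, V11}.
So the Markov blanket of V7 is {V2, V3, V4, V5, V6, V8, V9, V10, V11, V12}.

{V2, V3, V4, V5, V6, V8, V9, V10, V11, V12}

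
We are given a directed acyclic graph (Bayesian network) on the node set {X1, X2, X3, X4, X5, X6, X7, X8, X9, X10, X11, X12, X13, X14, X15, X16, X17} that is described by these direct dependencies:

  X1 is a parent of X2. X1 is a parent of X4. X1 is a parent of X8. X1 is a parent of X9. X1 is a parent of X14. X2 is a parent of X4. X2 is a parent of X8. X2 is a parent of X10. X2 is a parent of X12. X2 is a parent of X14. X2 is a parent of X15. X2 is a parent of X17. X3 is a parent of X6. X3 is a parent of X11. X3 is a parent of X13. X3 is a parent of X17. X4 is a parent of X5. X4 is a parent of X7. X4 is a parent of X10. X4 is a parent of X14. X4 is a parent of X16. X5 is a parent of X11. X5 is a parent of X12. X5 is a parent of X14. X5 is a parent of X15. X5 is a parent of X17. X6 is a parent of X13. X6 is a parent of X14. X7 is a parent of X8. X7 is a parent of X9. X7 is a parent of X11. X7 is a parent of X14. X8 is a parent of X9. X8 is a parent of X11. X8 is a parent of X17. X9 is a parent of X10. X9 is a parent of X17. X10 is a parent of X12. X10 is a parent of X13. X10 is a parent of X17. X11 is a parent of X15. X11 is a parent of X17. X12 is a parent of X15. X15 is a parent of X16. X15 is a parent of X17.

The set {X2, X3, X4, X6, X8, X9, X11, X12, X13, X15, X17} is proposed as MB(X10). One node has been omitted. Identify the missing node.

X5

A node's Markov blanket = Pa ∪ Ch ∪ (parents of Ch other than the node itself).
Parents of X10: X2, X4, X9.
X10's children: X12, X13, X17.
Co-parents of X10 (other parents of its children):
  X12's other parents are X2, X5.
  X13's other parents are X3, X6.
  parents(X17) \ {X10} = {X2, X3, X5, X8, X9, X11, X15}.
MB(X10) = {X2, X3, X4, X5, X6, X8, X9, X11, X12, X13, X15, X17}.
Comparing with the claimed set, X5 is missing.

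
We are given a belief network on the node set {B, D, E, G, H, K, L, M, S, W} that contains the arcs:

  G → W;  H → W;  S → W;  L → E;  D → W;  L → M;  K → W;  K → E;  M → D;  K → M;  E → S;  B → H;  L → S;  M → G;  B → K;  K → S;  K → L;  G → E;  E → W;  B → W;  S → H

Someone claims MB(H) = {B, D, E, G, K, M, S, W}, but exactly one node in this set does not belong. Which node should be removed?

M

Recall MB(v) = parents ∪ children ∪ spouses, where spouses are the other parents of v's children.
Pa(H) = {B, S}.
Ch(H) = {W}.
For each child, the remaining parents (spouses of H):
  W's other parents are B, D, E, G, K, S.
MB(H) = {B, D, E, G, K, S, W}.
M is neither a parent, child, nor co-parent of H, so it does not belong.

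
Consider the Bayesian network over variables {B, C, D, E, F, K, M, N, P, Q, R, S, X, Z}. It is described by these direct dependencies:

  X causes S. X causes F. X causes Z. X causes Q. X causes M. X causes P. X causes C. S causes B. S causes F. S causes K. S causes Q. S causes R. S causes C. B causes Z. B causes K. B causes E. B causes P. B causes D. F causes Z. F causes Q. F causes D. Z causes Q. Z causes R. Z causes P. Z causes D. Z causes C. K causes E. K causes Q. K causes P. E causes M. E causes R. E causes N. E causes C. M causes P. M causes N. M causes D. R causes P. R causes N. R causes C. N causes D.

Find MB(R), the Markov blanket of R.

Ch(R) = {C, N, P}.
Pa(R) = {E, S, Z}.
Co-parents of R (other parents of its children):
  parents(P) \ {R} = {B, K, M, X, Z}.
  N also has parents E, M.
  C's other parents are E, S, X, Z.
So the Markov blanket of R is {B, C, E, K, M, N, P, S, X, Z}.

{B, C, E, K, M, N, P, S, X, Z}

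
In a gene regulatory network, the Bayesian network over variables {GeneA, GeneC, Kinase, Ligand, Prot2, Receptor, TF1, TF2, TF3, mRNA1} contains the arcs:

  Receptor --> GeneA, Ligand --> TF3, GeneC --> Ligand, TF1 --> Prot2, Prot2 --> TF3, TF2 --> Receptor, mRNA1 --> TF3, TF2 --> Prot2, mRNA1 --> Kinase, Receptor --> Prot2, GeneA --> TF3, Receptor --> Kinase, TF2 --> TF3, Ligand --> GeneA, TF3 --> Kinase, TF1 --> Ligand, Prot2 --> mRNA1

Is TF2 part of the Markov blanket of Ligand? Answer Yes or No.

Yes

TF2 is a co-parent of Ligand: both are parents of TF3.
So TF2 ∈ MB(Ligand).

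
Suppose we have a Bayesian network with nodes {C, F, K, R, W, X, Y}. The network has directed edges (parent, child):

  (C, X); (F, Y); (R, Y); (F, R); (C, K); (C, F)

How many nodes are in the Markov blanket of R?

By definition, MB(R) is built from R's parents, R's children, and the co-parents of R.
Ch(R) = {Y}.
R has parent F.
Parents of each child, excluding R:
  Y's other parent is F.
MB(R) = {F, Y}, which has 2 nodes.

2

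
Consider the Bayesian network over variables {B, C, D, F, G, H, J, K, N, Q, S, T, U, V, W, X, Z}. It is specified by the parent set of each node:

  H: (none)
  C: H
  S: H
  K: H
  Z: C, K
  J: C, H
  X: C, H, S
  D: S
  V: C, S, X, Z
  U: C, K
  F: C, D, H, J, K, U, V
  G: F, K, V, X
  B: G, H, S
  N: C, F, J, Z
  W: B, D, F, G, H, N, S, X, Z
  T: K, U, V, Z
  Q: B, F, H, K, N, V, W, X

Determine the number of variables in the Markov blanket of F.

15

A node's Markov blanket = Pa ∪ Ch ∪ (parents of Ch other than the node itself).
Ch(F) = {G, N, Q, W}.
F's parents: C, D, H, J, K, U, V.
Co-parents of F (other parents of its children):
  parents(G) \ {F} = {K, V, X}.
  N's other parents are C, J, Z.
  W's other parents are B, D, G, H, N, S, X, Z.
  Q's other parents are B, H, K, N, V, W, X.
MB(F) = {B, C, D, G, H, J, K, N, Q, S, U, V, W, X, Z}, which has 15 nodes.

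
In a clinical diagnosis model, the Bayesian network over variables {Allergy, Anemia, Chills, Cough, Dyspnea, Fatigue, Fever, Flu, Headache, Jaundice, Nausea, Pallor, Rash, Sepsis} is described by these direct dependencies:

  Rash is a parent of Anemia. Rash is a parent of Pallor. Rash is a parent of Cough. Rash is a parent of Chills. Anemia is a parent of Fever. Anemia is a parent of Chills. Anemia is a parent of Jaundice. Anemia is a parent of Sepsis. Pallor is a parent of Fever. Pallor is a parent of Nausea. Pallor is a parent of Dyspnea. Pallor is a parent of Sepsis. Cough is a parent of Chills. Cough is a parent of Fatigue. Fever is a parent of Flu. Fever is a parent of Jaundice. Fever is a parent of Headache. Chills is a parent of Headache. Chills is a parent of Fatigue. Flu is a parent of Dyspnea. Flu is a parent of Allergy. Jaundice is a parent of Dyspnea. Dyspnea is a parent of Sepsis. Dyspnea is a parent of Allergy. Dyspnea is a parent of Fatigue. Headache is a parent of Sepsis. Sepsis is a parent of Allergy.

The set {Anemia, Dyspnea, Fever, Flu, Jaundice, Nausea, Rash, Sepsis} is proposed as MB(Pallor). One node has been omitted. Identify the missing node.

Headache

The Markov blanket of a node is its parents, its children, and the other parents of its children.
Pallor has parent Rash.
Pallor's children: Dyspnea, Fever, Nausea, Sepsis.
Parents of each child, excluding Pallor:
  Fever's other parent is Anemia.
  Nausea: no additional parents.
  parents(Dyspnea) \ {Pallor} = {Flu, Jaundice}.
  parents(Sepsis) \ {Pallor} = {Anemia, Dyspnea, Headache}.
MB(Pallor) = {Anemia, Dyspnea, Fever, Flu, Headache, Jaundice, Nausea, Rash, Sepsis}.
Comparing with the claimed set, Headache is missing.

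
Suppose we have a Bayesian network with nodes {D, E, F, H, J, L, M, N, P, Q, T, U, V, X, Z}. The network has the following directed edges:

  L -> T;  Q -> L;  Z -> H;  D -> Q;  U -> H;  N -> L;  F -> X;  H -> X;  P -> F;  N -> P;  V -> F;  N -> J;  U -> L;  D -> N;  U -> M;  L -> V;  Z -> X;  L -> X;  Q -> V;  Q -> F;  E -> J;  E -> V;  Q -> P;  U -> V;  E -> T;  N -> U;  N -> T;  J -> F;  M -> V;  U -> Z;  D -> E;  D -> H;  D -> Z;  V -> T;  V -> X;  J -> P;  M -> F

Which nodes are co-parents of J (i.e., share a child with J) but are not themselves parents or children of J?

Children of J: F, P.
  P also has parents N, Q.
  parents(F) \ {J} = {M, P, Q, V}.
Excluding nodes already adjacent to J (E, F, N, P), the co-parent-only contribution is {M, Q, V}.

{M, Q, V}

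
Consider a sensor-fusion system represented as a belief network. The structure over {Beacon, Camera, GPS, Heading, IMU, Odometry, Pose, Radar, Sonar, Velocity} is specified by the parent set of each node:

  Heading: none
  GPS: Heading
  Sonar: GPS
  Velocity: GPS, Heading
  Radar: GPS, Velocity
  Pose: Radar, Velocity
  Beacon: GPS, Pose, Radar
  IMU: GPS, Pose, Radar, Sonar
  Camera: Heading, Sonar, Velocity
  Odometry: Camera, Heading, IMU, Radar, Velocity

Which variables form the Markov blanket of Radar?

{Beacon, Camera, GPS, Heading, IMU, Odometry, Pose, Sonar, Velocity}

Children of Radar: Beacon, IMU, Odometry, Pose.
Pa(Radar) = {GPS, Velocity}.
For each child, the remaining parents (spouses of Radar):
  Pose also has parent Velocity.
  Beacon's other parents are GPS, Pose.
  IMU also has parents GPS, Pose, Sonar.
  Odometry's other parents are Camera, Heading, IMU, Velocity.
MB(Radar) = {Beacon, Camera, GPS, Heading, IMU, Odometry, Pose, Sonar, Velocity}.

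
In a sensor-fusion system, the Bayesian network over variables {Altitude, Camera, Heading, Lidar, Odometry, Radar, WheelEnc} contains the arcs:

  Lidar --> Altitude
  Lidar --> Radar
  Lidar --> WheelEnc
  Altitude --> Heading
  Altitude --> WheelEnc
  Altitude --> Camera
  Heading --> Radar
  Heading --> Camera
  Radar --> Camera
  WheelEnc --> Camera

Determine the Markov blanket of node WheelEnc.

WheelEnc's parents: Altitude, Lidar.
WheelEnc has child Camera.
Parents of each child, excluding WheelEnc:
  Camera: Altitude, Heading, Radar
Taking the union gives {Altitude, Camera, Heading, Lidar, Radar}.

{Altitude, Camera, Heading, Lidar, Radar}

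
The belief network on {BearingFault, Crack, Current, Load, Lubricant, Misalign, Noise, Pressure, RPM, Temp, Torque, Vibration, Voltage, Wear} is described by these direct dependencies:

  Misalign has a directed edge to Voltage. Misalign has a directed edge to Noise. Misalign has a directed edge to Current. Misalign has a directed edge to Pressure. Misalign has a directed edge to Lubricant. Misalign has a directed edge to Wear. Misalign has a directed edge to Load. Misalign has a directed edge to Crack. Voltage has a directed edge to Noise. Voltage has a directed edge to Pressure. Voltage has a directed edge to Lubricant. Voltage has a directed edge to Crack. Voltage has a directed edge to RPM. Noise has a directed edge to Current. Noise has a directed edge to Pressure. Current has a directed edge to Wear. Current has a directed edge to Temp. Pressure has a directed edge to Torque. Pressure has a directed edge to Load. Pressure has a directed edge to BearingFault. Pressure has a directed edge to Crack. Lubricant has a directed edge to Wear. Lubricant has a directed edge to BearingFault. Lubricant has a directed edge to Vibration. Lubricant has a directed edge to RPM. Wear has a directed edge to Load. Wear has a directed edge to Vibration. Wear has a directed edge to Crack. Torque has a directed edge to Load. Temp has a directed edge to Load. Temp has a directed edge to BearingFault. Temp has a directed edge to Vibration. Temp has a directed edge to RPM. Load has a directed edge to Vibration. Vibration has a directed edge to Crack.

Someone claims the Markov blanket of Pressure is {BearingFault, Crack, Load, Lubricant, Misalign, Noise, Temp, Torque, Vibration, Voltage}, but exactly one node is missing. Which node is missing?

Recall MB(v) = parents ∪ children ∪ spouses, where spouses are the other parents of v's children.
Pressure has children BearingFault, Crack, Load, Torque.
Pa(Pressure) = {Misalign, Noise, Voltage}.
Other parents of Pressure's children:
  Torque: no additional parents.
  parents(Load) \ {Pressure} = {Misalign, Temp, Torque, Wear}.
  BearingFault's other parents are Lubricant, Temp.
  Crack's other parents are Misalign, Vibration, Voltage, Wear.
MB(Pressure) = {BearingFault, Crack, Load, Lubricant, Misalign, Noise, Temp, Torque, Vibration, Voltage, Wear}.
Comparing with the claimed set, Wear is missing.

Wear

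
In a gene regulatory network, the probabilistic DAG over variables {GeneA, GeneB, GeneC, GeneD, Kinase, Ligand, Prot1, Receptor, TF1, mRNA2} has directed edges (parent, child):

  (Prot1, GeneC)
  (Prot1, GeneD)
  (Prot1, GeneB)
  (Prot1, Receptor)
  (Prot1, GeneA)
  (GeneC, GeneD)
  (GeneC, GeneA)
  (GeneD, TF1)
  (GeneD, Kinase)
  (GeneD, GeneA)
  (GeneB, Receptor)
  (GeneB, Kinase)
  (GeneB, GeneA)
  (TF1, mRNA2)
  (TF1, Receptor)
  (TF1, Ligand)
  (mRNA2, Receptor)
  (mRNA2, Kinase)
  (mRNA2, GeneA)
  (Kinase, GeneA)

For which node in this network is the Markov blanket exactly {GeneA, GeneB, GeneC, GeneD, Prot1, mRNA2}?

Kinase

The target node must have every member of {GeneA, GeneB, GeneC, GeneD, Prot1, mRNA2} as a parent, child, or co-parent, and no others.
Parents of Kinase: GeneB, GeneD, mRNA2; children: GeneA; co-parents: GeneB, GeneC, GeneD, Prot1, mRNA2.
These exactly cover the given set, so the node is Kinase.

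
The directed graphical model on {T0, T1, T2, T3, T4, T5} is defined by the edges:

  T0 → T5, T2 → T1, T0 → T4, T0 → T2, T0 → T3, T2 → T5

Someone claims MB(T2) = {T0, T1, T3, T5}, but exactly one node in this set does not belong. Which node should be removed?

T3

By definition, MB(T2) is built from T2's parents, T2's children, and the co-parents of T2.
T2's children: T1, T5.
Pa(T2) = {T0}.
Parents of each child, excluding T2:
  T1: no additional parents.
  T5 also has parent T0.
MB(T2) = {T0, T1, T5}.
T3 is neither a parent, child, nor co-parent of T2, so it does not belong.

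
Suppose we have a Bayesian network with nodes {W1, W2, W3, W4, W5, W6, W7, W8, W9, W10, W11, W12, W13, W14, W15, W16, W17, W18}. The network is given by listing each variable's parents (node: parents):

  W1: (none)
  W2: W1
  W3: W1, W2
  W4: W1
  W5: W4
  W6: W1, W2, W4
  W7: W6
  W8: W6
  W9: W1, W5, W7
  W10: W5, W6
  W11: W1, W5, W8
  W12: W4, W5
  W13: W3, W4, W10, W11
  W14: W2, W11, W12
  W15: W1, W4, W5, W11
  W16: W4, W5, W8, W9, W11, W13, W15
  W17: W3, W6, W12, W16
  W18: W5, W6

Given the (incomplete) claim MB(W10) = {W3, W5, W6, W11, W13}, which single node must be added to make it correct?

W4

Pa(W10) = {W5, W6}.
Children of W10: W13.
Co-parents of W10 (other parents of its children):
  W13: W3, W4, W11
MB(W10) = {W3, W4, W5, W6, W11, W13}.
Comparing with the claimed set, W4 is missing.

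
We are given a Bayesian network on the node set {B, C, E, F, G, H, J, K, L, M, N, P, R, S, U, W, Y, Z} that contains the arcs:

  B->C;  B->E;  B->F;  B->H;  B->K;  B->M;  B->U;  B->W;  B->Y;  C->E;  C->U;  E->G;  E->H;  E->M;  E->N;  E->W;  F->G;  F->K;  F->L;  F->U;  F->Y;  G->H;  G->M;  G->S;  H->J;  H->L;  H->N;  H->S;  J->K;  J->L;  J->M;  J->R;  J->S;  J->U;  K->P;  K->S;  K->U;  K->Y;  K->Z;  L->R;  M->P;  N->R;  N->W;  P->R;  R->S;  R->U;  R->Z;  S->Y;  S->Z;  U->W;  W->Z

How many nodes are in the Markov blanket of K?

Parents of K: B, F, J.
Children of K: P, S, U, Y, Z.
Co-parents of K (other parents of its children):
  parents(P) \ {K} = {M}.
  S also has parents G, H, J, R.
  U's other parents are B, C, F, J, R.
  Y's other parents are B, F, S.
  Z's other parents are R, S, W.
MB(K) = {B, C, F, G, H, J, M, P, R, S, U, W, Y, Z}, which has 14 nodes.

14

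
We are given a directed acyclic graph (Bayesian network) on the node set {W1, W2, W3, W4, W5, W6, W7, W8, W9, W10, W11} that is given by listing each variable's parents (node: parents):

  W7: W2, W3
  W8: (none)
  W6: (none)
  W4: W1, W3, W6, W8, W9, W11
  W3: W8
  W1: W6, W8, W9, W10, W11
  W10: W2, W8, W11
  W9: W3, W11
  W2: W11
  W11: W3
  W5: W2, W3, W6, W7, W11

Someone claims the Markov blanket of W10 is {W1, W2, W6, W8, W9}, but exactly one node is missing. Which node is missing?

The Markov blanket of a node is its parents, its children, and the other parents of its children.
Pa(W10) = {W2, W8, W11}.
W10 has child W1.
Co-parents of W10 (other parents of its children):
  parents(W1) \ {W10} = {W6, W8, W9, W11}.
MB(W10) = {W1, W2, W6, W8, W9, W11}.
Comparing with the claimed set, W11 is missing.

W11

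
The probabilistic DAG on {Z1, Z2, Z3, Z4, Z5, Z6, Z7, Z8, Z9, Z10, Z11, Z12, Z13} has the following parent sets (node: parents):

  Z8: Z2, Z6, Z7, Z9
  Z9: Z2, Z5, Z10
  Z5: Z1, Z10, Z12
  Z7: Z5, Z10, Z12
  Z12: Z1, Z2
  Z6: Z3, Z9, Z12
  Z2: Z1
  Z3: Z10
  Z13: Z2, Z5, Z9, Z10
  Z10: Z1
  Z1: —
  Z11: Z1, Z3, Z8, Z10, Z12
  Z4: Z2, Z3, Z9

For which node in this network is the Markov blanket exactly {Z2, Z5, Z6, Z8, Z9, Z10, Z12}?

The target node must have every member of {Z2, Z5, Z6, Z8, Z9, Z10, Z12} as a parent, child, or co-parent, and no others.
Parents of Z7: Z5, Z10, Z12; children: Z8; co-parents: Z2, Z6, Z9.
These exactly cover the given set, so the node is Z7.

Z7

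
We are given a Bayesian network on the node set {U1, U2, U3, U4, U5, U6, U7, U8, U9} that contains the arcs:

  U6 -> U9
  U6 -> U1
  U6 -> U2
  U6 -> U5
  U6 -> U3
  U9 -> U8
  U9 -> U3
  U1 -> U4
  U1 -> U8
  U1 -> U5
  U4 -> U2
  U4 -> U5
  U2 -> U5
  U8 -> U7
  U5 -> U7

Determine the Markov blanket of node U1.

{U2, U4, U5, U6, U8, U9}

Parents of U1: U6.
Ch(U1) = {U4, U5, U8}.
For each child, the remaining parents (spouses of U1):
  U4 has no other parent.
  parents(U8) \ {U1} = {U9}.
  U5's other parents are U2, U4, U6.
So the Markov blanket of U1 is {U2, U4, U5, U6, U8, U9}.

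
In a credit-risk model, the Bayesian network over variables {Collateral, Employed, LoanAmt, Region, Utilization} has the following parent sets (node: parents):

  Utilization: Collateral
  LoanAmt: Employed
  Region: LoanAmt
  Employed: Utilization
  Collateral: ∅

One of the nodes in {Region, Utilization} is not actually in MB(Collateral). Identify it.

Region

Pa(Collateral) = {}.
Collateral has child Utilization.
For each child, the remaining parents (spouses of Collateral):
  Utilization: no additional parents.
MB(Collateral) = {Utilization}.
Region is neither a parent, child, nor co-parent of Collateral, so it does not belong.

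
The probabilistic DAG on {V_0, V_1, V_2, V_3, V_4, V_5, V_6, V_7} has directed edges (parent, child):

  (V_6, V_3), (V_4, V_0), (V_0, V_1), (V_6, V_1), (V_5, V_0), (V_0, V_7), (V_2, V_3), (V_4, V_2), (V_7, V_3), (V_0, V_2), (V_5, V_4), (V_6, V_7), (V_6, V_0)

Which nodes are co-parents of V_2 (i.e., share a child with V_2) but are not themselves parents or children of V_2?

Children of V_2: V_3.
  V_3's other parents are V_6, V_7.
Excluding nodes already adjacent to V_2 (V_0, V_3, V_4), the co-parent-only contribution is {V_6, V_7}.

{V_6, V_7}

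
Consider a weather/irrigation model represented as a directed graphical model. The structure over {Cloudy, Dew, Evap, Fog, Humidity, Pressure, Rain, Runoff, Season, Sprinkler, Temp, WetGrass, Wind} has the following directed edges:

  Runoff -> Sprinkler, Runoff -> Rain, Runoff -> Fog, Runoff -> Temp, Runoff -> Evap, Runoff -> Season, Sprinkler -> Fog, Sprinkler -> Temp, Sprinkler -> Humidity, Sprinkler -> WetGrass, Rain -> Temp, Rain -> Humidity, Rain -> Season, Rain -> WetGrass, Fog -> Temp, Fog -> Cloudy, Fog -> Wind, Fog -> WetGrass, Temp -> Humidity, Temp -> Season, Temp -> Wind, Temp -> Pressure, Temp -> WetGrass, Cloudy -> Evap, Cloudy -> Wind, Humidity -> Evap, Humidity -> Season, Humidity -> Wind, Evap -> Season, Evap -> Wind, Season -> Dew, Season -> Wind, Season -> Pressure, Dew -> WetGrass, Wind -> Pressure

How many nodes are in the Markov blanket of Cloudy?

Parents of Cloudy: Fog.
Ch(Cloudy) = {Evap, Wind}.
For each child, the remaining parents (spouses of Cloudy):
  Evap: Humidity, Runoff
  Wind: Evap, Fog, Humidity, Season, Temp
MB(Cloudy) = {Evap, Fog, Humidity, Runoff, Season, Temp, Wind}, which has 7 nodes.

7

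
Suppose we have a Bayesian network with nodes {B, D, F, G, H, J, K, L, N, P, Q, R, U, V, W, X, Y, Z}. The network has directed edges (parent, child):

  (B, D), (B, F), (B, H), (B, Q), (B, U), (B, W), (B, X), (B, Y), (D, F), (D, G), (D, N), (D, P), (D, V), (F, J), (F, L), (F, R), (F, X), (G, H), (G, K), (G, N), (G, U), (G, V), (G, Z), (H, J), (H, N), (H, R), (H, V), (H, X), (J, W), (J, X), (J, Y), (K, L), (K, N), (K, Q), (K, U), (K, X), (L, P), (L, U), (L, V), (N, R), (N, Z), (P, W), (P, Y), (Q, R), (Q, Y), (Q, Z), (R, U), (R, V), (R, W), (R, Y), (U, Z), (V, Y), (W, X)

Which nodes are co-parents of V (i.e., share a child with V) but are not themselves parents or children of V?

{B, J, P, Q}

Children of V: Y.
  Y: B, J, P, Q, R
Excluding nodes already adjacent to V (D, G, H, L, R, Y), the co-parent-only contribution is {B, J, P, Q}.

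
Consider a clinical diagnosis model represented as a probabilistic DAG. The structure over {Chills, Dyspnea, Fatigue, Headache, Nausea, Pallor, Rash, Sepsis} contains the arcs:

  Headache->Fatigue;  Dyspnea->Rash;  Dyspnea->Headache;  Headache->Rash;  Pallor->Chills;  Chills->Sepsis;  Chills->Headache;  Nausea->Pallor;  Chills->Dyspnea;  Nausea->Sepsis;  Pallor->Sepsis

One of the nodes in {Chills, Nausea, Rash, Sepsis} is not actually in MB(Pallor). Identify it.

Rash

Children of Pallor: Chills, Sepsis.
Pa(Pallor) = {Nausea}.
Parents of each child, excluding Pallor:
  Chills: no additional parents.
  Sepsis also has parents Chills, Nausea.
MB(Pallor) = {Chills, Nausea, Sepsis}.
Rash is neither a parent, child, nor co-parent of Pallor, so it does not belong.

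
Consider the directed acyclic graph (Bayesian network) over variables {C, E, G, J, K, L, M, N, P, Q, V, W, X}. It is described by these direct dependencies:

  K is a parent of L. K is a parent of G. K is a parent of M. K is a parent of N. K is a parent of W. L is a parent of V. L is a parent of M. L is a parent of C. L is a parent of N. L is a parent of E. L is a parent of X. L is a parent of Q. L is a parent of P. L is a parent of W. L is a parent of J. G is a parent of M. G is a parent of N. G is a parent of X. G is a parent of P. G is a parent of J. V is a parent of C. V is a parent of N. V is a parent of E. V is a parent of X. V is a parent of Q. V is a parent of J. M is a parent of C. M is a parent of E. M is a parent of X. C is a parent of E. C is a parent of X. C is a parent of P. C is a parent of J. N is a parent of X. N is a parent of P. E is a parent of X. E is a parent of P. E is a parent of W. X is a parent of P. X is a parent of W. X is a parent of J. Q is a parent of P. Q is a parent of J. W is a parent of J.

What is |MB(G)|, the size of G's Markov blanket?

12

Parents of G: K.
Ch(G) = {J, M, N, P, X}.
Co-parents of G (other parents of its children):
  M's other parents are K, L.
  N also has parents K, L, V.
  X's other parents are C, E, L, M, N, V.
  P's other parents are C, E, L, N, Q, X.
  J also has parents C, L, Q, V, W, X.
MB(G) = {C, E, J, K, L, M, N, P, Q, V, W, X}, which has 12 nodes.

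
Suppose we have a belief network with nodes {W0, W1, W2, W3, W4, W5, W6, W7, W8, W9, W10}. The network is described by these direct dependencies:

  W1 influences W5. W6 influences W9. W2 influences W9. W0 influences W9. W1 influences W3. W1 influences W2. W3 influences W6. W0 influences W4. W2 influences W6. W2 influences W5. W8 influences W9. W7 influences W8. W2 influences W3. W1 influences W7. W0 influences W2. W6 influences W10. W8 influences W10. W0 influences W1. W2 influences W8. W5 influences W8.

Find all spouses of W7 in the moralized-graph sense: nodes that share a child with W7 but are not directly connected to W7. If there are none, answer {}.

{W2, W5}

Children of W7: W8.
  W8: W2, W5
Excluding nodes already adjacent to W7 (W1, W8), the co-parent-only contribution is {W2, W5}.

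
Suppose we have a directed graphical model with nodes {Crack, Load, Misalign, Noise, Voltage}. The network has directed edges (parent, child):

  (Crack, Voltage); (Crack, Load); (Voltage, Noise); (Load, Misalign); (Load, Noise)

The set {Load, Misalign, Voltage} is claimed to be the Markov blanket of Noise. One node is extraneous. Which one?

A node's Markov blanket = Pa ∪ Ch ∪ (parents of Ch other than the node itself).
Parents of Noise: Load, Voltage.
Children of Noise: none.
With no children, Noise has no spouses; the co-parent set is empty.
MB(Noise) = {Load, Voltage}.
Misalign is neither a parent, child, nor co-parent of Noise, so it does not belong.

Misalign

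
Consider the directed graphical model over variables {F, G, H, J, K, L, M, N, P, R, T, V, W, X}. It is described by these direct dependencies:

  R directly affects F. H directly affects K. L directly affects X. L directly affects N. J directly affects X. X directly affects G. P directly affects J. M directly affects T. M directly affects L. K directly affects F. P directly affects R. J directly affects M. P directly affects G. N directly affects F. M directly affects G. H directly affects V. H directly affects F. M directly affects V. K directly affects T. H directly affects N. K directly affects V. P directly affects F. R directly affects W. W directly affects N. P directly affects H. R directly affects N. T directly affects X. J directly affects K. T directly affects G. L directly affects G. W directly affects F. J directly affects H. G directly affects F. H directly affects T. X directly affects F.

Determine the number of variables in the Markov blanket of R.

The Markov blanket of a node is its parents, its children, and the other parents of its children.
R's parents: P.
Children of R: F, N, W.
Other parents of R's children:
  W: no additional parents.
  N's other parents are H, L, W.
  parents(F) \ {R} = {G, H, K, N, P, W, X}.
MB(R) = {F, G, H, K, L, N, P, W, X}, which has 9 nodes.

9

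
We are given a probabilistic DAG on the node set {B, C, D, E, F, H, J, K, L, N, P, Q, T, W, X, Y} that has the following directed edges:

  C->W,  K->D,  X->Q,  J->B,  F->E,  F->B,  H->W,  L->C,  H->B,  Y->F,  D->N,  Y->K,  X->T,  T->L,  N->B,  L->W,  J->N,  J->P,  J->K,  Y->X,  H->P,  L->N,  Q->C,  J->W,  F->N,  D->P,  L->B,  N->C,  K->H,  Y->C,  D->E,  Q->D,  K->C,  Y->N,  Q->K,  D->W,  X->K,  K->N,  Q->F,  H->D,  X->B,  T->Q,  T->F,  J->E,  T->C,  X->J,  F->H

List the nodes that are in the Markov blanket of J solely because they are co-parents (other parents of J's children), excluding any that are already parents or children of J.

Children of J: B, E, K, N, P, W.
  parents(K) \ {J} = {Q, X, Y}.
  parents(E) \ {J} = {D, F}.
  N also has parents D, F, K, L, Y.
  B also has parents F, H, L, N, X.
  W also has parents C, D, H, L.
  P's other parents are D, H.
Excluding nodes already adjacent to J (B, E, K, N, P, W, X), the co-parent-only contribution is {C, D, F, H, L, Q, Y}.

{C, D, F, H, L, Q, Y}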